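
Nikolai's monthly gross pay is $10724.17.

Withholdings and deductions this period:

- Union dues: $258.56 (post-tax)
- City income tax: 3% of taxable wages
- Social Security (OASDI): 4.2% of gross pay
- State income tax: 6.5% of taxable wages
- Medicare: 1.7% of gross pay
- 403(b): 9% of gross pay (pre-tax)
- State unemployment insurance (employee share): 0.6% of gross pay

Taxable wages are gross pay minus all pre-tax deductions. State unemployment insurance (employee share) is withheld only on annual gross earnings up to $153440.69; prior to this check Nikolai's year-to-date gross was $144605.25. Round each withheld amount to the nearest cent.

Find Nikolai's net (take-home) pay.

403(b): $10724.17 × 0.09 = $965.18
Taxable wages = $10724.17 − $965.18 = $9758.99
State income tax: $9758.99 × 0.065 = $634.33
City income tax: $9758.99 × 0.03 = $292.77
Medicare: $10724.17 × 0.017 = $182.31
State unemployment insurance (employee share): only $153440.69 − $144605.25 = $8835.44 of this check is subject → $8835.44 × 0.006 = $53.01
Social Security (OASDI): $10724.17 × 0.042 = $450.42
Union dues: $258.56
Total deductions = $965.18 + $634.33 + $292.77 + $182.31 + $53.01 + $450.42 + $258.56 = $2836.58
Net pay = $10724.17 − $2836.58 = $7887.59

$7887.59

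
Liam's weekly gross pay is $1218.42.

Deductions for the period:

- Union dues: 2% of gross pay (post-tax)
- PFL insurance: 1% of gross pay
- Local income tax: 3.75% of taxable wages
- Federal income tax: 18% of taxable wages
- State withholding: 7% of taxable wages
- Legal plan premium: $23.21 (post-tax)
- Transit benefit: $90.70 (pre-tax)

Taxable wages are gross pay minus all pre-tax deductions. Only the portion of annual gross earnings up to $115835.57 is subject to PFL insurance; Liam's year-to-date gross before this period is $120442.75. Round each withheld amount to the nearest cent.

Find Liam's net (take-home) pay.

$755.92

Transit benefit: $90.70
Taxable wages = $1218.42 − $90.70 = $1127.72
State withholding: $1127.72 × 0.07 = $78.94
Federal income tax: $1127.72 × 0.18 = $202.99
Local income tax: $1127.72 × 0.0375 = $42.29
PFL insurance: annual cap $115835.57 already reached (YTD $120442.75), so $0.00
Union dues: $1218.42 × 0.02 = $24.37
Legal plan premium: $23.21
Total deductions = $90.70 + $78.94 + $202.99 + $42.29 + $0.00 + $24.37 + $23.21 = $462.50
Net pay = $1218.42 − $462.50 = $755.92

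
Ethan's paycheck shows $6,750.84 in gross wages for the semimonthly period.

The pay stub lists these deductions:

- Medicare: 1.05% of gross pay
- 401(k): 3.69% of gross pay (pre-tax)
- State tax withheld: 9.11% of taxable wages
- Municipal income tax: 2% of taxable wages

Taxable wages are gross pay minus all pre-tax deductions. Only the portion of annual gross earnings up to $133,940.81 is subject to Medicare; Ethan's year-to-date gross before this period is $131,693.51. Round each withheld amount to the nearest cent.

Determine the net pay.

401(k): $6,750.84 × 0.0369 = $249.11
Taxable wages = $6,750.84 − $249.11 = $6,501.73
State tax withheld: $6,501.73 × 0.0911 = $592.31
Municipal income tax: $6,501.73 × 0.02 = $130.03
Medicare: only $133,940.81 − $131,693.51 = $2,247.30 of this check is subject → $2,247.30 × 0.0105 = $23.60
Total deductions = $249.11 + $592.31 + $130.03 + $23.60 = $995.05
Net pay = $6,750.84 − $995.05 = $5,755.79

$5,755.79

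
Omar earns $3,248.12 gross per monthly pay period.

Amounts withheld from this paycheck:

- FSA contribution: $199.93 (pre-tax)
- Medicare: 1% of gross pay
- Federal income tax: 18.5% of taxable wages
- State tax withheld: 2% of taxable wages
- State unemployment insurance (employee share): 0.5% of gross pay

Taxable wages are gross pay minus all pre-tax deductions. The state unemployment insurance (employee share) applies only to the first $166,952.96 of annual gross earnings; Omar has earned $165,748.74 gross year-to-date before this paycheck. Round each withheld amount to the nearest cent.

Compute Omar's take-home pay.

$2,384.81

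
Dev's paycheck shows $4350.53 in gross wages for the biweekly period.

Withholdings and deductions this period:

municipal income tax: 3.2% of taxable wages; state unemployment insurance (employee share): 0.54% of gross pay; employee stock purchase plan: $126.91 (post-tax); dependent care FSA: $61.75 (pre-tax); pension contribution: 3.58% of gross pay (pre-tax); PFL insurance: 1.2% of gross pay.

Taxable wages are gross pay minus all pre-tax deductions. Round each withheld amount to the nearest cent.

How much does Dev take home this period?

$3798.16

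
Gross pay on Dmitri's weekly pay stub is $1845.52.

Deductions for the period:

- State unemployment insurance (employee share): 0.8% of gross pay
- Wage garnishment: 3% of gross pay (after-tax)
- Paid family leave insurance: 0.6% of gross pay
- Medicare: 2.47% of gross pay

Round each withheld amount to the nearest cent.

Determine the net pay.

$1718.74

State unemployment insurance (employee share): $1845.52 × 0.008 = $14.76
Medicare: $1845.52 × 0.0247 = $45.58
Paid family leave insurance: $1845.52 × 0.006 = $11.07
Wage garnishment: $1845.52 × 0.03 = $55.37
Total deductions = $14.76 + $45.58 + $11.07 + $55.37 = $126.78
Net pay = $1845.52 − $126.78 = $1718.74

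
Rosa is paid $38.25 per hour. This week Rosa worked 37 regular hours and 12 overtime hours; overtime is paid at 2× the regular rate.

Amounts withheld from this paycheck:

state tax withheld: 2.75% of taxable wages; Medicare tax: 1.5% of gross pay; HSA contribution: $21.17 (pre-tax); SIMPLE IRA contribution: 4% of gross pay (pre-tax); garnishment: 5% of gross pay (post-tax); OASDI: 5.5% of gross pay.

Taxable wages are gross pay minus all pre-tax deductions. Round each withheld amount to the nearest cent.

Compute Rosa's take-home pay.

Regular pay: 37 × $38.25 = $1,415.25
Overtime pay: 12 × $38.25 × 2 = $918.00
Gross pay = $1,415.25 + $918.00 = $2,333.25
HSA contribution: $21.17
SIMPLE IRA contribution: $2,333.25 × 0.04 = $93.33
Pre-tax total = $21.17 + $93.33 = $114.50
Taxable wages = $2,333.25 − $114.50 = $2,218.75
State tax withheld: $2,218.75 × 0.0275 = $61.02
OASDI: $2,333.25 × 0.055 = $128.33
Medicare tax: $2,333.25 × 0.015 = $35.00
Garnishment: $2,333.25 × 0.05 = $116.66
Total deductions = $21.17 + $93.33 + $61.02 + $128.33 + $35.00 + $116.66 = $455.51
Net pay = $2,333.25 − $455.51 = $1,877.74

$1,877.74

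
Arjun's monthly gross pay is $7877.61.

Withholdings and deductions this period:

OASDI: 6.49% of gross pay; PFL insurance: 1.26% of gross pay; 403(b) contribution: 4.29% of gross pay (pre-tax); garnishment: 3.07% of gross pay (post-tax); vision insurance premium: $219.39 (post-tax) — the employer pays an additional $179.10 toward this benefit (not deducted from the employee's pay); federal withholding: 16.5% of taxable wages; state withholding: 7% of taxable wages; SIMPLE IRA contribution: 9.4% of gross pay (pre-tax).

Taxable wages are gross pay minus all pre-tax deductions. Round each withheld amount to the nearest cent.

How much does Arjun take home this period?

403(b) contribution: $7877.61 × 0.0429 = $337.95
SIMPLE IRA contribution: $7877.61 × 0.094 = $740.50
Pre-tax total = $337.95 + $740.50 = $1078.45
Taxable wages = $7877.61 − $1078.45 = $6799.16
Federal withholding: $6799.16 × 0.165 = $1121.86
State withholding: $6799.16 × 0.07 = $475.94
OASDI: $7877.61 × 0.0649 = $511.26
PFL insurance: $7877.61 × 0.0126 = $99.26
Garnishment: $7877.61 × 0.0307 = $241.84
Vision insurance premium: $219.39
(Employer's $179.10 toward vision insurance premium is not withheld from the employee.)
Total deductions = $337.95 + $740.50 + $1121.86 + $475.94 + $511.26 + $99.26 + $241.84 + $219.39 = $3748.00
Net pay = $7877.61 − $3748.00 = $4129.61

$4129.61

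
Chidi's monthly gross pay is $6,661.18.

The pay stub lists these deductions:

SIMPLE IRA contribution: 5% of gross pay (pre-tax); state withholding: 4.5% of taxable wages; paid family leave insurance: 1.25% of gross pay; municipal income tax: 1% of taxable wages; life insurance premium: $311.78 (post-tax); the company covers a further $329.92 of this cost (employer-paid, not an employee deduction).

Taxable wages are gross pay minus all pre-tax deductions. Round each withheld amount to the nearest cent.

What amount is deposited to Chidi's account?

$5,585.03

SIMPLE IRA contribution: $6,661.18 × 0.05 = $333.06
Taxable wages = $6,661.18 − $333.06 = $6,328.12
State withholding: $6,328.12 × 0.045 = $284.77
Municipal income tax: $6,328.12 × 0.01 = $63.28
Paid family leave insurance: $6,661.18 × 0.0125 = $83.26
Life insurance premium: $311.78
(Employer's $329.92 toward life insurance premium is not withheld from the employee.)
Total deductions = $333.06 + $284.77 + $63.28 + $83.26 + $311.78 = $1,076.15
Net pay = $6,661.18 − $1,076.15 = $5,585.03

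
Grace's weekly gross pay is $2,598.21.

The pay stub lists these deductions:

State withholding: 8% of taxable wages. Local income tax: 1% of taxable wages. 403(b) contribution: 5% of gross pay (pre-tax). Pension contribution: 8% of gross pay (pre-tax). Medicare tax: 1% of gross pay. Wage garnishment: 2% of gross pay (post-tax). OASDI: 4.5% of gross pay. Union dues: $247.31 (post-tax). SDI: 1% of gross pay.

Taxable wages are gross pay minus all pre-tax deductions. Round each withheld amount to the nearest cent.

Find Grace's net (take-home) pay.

$1,588.85

Pension contribution: $2,598.21 × 0.08 = $207.86
403(b) contribution: $2,598.21 × 0.05 = $129.91
Pre-tax total = $207.86 + $129.91 = $337.77
Taxable wages = $2,598.21 − $337.77 = $2,260.44
State withholding: $2,260.44 × 0.08 = $180.84
Local income tax: $2,260.44 × 0.01 = $22.60
SDI: $2,598.21 × 0.01 = $25.98
OASDI: $2,598.21 × 0.045 = $116.92
Medicare tax: $2,598.21 × 0.01 = $25.98
Wage garnishment: $2,598.21 × 0.02 = $51.96
Union dues: $247.31
Total deductions = $207.86 + $129.91 + $180.84 + $22.60 + $25.98 + $116.92 + $25.98 + $51.96 + $247.31 = $1,009.36
Net pay = $2,598.21 − $1,009.36 = $1,588.85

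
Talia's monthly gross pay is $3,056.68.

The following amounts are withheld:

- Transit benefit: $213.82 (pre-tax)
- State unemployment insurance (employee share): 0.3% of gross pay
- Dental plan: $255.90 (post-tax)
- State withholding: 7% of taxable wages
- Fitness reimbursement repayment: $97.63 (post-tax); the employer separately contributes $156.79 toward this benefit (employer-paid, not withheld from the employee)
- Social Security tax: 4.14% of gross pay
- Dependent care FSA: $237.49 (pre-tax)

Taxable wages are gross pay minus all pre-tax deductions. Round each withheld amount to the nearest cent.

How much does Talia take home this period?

$1,933.74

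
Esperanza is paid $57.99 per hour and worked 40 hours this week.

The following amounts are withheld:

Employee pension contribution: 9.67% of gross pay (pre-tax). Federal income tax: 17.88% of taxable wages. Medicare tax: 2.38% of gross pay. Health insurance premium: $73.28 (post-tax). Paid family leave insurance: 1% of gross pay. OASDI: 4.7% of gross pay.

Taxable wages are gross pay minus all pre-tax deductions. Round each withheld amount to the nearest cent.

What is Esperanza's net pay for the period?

$1,459.94

Gross pay: 40 × $57.99 = $2,319.60
Employee pension contribution: $2,319.60 × 0.0967 = $224.31
Taxable wages = $2,319.60 − $224.31 = $2,095.29
Federal income tax: $2,095.29 × 0.1788 = $374.64
OASDI: $2,319.60 × 0.047 = $109.02
Paid family leave insurance: $2,319.60 × 0.01 = $23.20
Medicare tax: $2,319.60 × 0.0238 = $55.21
Health insurance premium: $73.28
Total deductions = $224.31 + $374.64 + $109.02 + $23.20 + $55.21 + $73.28 = $859.66
Net pay = $2,319.60 − $859.66 = $1,459.94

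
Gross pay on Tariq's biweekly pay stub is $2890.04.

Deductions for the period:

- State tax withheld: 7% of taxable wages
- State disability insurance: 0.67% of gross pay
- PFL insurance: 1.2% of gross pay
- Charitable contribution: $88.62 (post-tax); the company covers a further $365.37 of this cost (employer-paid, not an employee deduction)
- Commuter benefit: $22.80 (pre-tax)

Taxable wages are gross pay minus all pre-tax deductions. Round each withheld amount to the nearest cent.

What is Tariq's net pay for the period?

Commuter benefit: $22.80
Taxable wages = $2890.04 − $22.80 = $2867.24
State tax withheld: $2867.24 × 0.07 = $200.71
PFL insurance: $2890.04 × 0.012 = $34.68
State disability insurance: $2890.04 × 0.0067 = $19.36
Charitable contribution: $88.62
(Employer's $365.37 toward charitable contribution is not withheld from the employee.)
Total deductions = $22.80 + $200.71 + $34.68 + $19.36 + $88.62 = $366.17
Net pay = $2890.04 − $366.17 = $2523.87

$2523.87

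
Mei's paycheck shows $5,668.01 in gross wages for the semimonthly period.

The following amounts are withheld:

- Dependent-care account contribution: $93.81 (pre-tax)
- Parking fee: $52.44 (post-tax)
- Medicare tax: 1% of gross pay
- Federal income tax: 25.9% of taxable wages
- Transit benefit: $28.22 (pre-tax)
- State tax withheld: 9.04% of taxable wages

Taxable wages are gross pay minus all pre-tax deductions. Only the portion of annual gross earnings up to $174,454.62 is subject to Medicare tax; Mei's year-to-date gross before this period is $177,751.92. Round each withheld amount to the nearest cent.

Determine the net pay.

$3,555.77

Dependent-care account contribution: $93.81
Transit benefit: $28.22
Pre-tax total = $93.81 + $28.22 = $122.03
Taxable wages = $5,668.01 − $122.03 = $5,545.98
Federal income tax: $5,545.98 × 0.259 = $1,436.41
State tax withheld: $5,545.98 × 0.0904 = $501.36
Medicare tax: annual cap $174,454.62 already reached (YTD $177,751.92), so $0.00
Parking fee: $52.44
Total deductions = $93.81 + $28.22 + $1,436.41 + $501.36 + $0.00 + $52.44 = $2,112.24
Net pay = $5,668.01 − $2,112.24 = $3,555.77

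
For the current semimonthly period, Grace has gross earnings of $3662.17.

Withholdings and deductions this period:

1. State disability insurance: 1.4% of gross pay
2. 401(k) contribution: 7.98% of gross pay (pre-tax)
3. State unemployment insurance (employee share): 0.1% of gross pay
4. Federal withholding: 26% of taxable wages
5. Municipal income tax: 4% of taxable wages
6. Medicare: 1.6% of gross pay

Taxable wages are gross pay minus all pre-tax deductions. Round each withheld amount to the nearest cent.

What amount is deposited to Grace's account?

401(k) contribution: $3662.17 × 0.0798 = $292.24
Taxable wages = $3662.17 − $292.24 = $3369.93
Federal withholding: $3369.93 × 0.26 = $876.18
Municipal income tax: $3369.93 × 0.04 = $134.80
State disability insurance: $3662.17 × 0.014 = $51.27
Medicare: $3662.17 × 0.016 = $58.59
State unemployment insurance (employee share): $3662.17 × 0.001 = $3.66
Total deductions = $292.24 + $876.18 + $134.80 + $51.27 + $58.59 + $3.66 = $1416.74
Net pay = $3662.17 − $1416.74 = $2245.43

$2245.43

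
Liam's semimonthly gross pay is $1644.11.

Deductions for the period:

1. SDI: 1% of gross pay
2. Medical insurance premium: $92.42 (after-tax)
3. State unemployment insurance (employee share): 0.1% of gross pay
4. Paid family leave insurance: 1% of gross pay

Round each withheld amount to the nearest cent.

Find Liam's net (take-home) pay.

$1517.17

SDI: $1644.11 × 0.01 = $16.44
Paid family leave insurance: $1644.11 × 0.01 = $16.44
State unemployment insurance (employee share): $1644.11 × 0.001 = $1.64
Medical insurance premium: $92.42
Total deductions = $16.44 + $16.44 + $1.64 + $92.42 = $126.94
Net pay = $1644.11 − $126.94 = $1517.17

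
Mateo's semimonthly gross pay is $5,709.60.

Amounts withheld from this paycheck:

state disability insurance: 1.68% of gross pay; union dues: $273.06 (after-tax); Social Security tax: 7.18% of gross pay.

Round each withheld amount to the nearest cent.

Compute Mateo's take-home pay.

$4,930.67

State disability insurance: $5,709.60 × 0.0168 = $95.92
Social Security tax: $5,709.60 × 0.0718 = $409.95
Union dues: $273.06
Total deductions = $95.92 + $409.95 + $273.06 = $778.93
Net pay = $5,709.60 − $778.93 = $4,930.67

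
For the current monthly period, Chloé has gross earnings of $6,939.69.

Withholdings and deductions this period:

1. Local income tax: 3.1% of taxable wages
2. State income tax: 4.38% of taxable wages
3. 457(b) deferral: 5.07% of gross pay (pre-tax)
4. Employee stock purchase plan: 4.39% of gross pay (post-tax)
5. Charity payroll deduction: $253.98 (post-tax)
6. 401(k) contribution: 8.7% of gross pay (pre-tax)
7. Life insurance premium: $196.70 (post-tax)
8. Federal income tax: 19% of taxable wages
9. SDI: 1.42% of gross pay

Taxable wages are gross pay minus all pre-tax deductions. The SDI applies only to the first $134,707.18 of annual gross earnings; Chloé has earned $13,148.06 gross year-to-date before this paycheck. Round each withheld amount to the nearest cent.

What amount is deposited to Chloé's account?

$3,545.64

457(b) deferral: $6,939.69 × 0.0507 = $351.84
401(k) contribution: $6,939.69 × 0.087 = $603.75
Pre-tax total = $351.84 + $603.75 = $955.59
Taxable wages = $6,939.69 − $955.59 = $5,984.10
State income tax: $5,984.10 × 0.0438 = $262.10
Local income tax: $5,984.10 × 0.031 = $185.51
Federal income tax: $5,984.10 × 0.19 = $1,136.98
SDI: cap not yet reached, full $6,939.69 is subject → $6,939.69 × 0.0142 = $98.54
Employee stock purchase plan: $6,939.69 × 0.0439 = $304.65
Charity payroll deduction: $253.98
Life insurance premium: $196.70
Total deductions = $351.84 + $603.75 + $262.10 + $185.51 + $1,136.98 + $98.54 + $304.65 + $253.98 + $196.70 = $3,394.05
Net pay = $6,939.69 − $3,394.05 = $3,545.64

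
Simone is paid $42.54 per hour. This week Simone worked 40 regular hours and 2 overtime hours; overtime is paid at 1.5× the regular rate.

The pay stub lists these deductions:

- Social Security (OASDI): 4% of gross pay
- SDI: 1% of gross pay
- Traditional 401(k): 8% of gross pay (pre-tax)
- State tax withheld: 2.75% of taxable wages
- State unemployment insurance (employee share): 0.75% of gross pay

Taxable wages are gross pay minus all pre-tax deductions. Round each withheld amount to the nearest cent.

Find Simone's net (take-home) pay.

$1531.42

Regular pay: 40 × $42.54 = $1701.60
Overtime pay: 2 × $42.54 × 1.5 = $127.62
Gross pay = $1701.60 + $127.62 = $1829.22
Traditional 401(k): $1829.22 × 0.08 = $146.34
Taxable wages = $1829.22 − $146.34 = $1682.88
State tax withheld: $1682.88 × 0.0275 = $46.28
Social Security (OASDI): $1829.22 × 0.04 = $73.17
State unemployment insurance (employee share): $1829.22 × 0.0075 = $13.72
SDI: $1829.22 × 0.01 = $18.29
Total deductions = $146.34 + $46.28 + $73.17 + $13.72 + $18.29 = $297.80
Net pay = $1829.22 − $297.80 = $1531.42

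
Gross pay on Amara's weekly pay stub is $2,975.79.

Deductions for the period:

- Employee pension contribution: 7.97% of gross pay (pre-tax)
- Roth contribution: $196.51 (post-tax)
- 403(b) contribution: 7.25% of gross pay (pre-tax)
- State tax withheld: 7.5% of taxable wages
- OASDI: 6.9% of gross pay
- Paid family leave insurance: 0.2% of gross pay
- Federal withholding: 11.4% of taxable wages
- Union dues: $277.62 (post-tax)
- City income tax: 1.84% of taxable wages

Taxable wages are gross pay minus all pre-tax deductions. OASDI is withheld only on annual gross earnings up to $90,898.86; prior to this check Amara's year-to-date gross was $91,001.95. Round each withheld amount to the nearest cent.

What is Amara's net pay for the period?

$1,519.55

403(b) contribution: $2,975.79 × 0.0725 = $215.74
Employee pension contribution: $2,975.79 × 0.0797 = $237.17
Pre-tax total = $215.74 + $237.17 = $452.91
Taxable wages = $2,975.79 − $452.91 = $2,522.88
City income tax: $2,522.88 × 0.0184 = $46.42
State tax withheld: $2,522.88 × 0.075 = $189.22
Federal withholding: $2,522.88 × 0.114 = $287.61
OASDI: annual cap $90,898.86 already reached (YTD $91,001.95), so $0.00
Paid family leave insurance: $2,975.79 × 0.002 = $5.95
Roth contribution: $196.51
Union dues: $277.62
Total deductions = $215.74 + $237.17 + $46.42 + $189.22 + $287.61 + $0.00 + $5.95 + $196.51 + $277.62 = $1,456.24
Net pay = $2,975.79 − $1,456.24 = $1,519.55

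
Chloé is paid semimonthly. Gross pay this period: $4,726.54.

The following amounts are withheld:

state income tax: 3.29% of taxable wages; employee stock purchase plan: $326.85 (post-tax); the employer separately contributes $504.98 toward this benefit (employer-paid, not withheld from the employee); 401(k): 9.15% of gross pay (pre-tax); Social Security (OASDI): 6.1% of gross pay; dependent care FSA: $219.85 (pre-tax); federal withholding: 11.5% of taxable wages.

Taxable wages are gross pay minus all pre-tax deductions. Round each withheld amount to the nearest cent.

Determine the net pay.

$2,856.47

Dependent care FSA: $219.85
401(k): $4,726.54 × 0.0915 = $432.48
Pre-tax total = $219.85 + $432.48 = $652.33
Taxable wages = $4,726.54 − $652.33 = $4,074.21
Federal withholding: $4,074.21 × 0.115 = $468.53
State income tax: $4,074.21 × 0.0329 = $134.04
Social Security (OASDI): $4,726.54 × 0.061 = $288.32
Employee stock purchase plan: $326.85
(Employer's $504.98 toward employee stock purchase plan is not withheld from the employee.)
Total deductions = $219.85 + $432.48 + $468.53 + $134.04 + $288.32 + $326.85 = $1,870.07
Net pay = $4,726.54 − $1,870.07 = $2,856.47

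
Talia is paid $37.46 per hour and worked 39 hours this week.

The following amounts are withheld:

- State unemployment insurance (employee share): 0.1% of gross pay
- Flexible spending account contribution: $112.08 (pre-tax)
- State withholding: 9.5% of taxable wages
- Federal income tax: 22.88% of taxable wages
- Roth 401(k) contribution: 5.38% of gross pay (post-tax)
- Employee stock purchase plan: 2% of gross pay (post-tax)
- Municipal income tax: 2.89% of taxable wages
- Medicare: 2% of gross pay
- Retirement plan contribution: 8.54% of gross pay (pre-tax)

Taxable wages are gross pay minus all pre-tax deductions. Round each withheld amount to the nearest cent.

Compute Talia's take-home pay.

$653.86

Gross pay: 39 × $37.46 = $1,460.94
Retirement plan contribution: $1,460.94 × 0.0854 = $124.76
Flexible spending account contribution: $112.08
Pre-tax total = $124.76 + $112.08 = $236.84
Taxable wages = $1,460.94 − $236.84 = $1,224.10
Municipal income tax: $1,224.10 × 0.0289 = $35.38
Federal income tax: $1,224.10 × 0.2288 = $280.07
State withholding: $1,224.10 × 0.095 = $116.29
State unemployment insurance (employee share): $1,460.94 × 0.001 = $1.46
Medicare: $1,460.94 × 0.02 = $29.22
Roth 401(k) contribution: $1,460.94 × 0.0538 = $78.60
Employee stock purchase plan: $1,460.94 × 0.02 = $29.22
Total deductions = $124.76 + $112.08 + $35.38 + $280.07 + $116.29 + $1.46 + $29.22 + $78.60 + $29.22 = $807.08
Net pay = $1,460.94 − $807.08 = $653.86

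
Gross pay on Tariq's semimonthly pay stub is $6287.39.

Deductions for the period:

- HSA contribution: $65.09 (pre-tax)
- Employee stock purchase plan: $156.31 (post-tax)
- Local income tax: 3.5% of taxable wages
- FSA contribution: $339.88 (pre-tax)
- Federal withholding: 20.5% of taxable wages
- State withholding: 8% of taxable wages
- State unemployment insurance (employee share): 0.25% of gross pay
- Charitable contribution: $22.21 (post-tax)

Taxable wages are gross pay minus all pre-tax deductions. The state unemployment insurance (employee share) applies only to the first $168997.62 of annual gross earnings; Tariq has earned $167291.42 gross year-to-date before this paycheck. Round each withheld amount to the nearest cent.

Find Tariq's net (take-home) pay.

$3817.26

FSA contribution: $339.88
HSA contribution: $65.09
Pre-tax total = $339.88 + $65.09 = $404.97
Taxable wages = $6287.39 − $404.97 = $5882.42
State withholding: $5882.42 × 0.08 = $470.59
Local income tax: $5882.42 × 0.035 = $205.88
Federal withholding: $5882.42 × 0.205 = $1205.90
State unemployment insurance (employee share): only $168997.62 − $167291.42 = $1706.20 of this check is subject → $1706.20 × 0.0025 = $4.27
Charitable contribution: $22.21
Employee stock purchase plan: $156.31
Total deductions = $339.88 + $65.09 + $470.59 + $205.88 + $1205.90 + $4.27 + $22.21 + $156.31 = $2470.13
Net pay = $6287.39 − $2470.13 = $3817.26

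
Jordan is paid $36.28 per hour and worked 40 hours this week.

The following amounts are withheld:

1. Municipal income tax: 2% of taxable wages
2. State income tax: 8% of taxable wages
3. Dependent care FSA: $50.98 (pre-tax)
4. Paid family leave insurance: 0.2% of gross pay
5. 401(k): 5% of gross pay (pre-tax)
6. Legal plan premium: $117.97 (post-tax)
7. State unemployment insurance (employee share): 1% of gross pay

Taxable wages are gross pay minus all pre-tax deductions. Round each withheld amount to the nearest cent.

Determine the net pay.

Gross pay: 40 × $36.28 = $1,451.20
401(k): $1,451.20 × 0.05 = $72.56
Dependent care FSA: $50.98
Pre-tax total = $72.56 + $50.98 = $123.54
Taxable wages = $1,451.20 − $123.54 = $1,327.66
State income tax: $1,327.66 × 0.08 = $106.21
Municipal income tax: $1,327.66 × 0.02 = $26.55
State unemployment insurance (employee share): $1,451.20 × 0.01 = $14.51
Paid family leave insurance: $1,451.20 × 0.002 = $2.90
Legal plan premium: $117.97
Total deductions = $72.56 + $50.98 + $106.21 + $26.55 + $14.51 + $2.90 + $117.97 = $391.68
Net pay = $1,451.20 − $391.68 = $1,059.52

$1,059.52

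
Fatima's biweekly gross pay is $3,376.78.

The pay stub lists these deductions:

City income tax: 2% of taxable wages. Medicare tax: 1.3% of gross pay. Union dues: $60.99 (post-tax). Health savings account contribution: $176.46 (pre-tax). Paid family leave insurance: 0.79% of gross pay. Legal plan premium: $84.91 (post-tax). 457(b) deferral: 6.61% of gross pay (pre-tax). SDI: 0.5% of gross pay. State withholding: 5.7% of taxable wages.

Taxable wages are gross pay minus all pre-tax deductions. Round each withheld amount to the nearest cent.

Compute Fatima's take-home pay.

Health savings account contribution: $176.46
457(b) deferral: $3,376.78 × 0.0661 = $223.21
Pre-tax total = $176.46 + $223.21 = $399.67
Taxable wages = $3,376.78 − $399.67 = $2,977.11
State withholding: $2,977.11 × 0.057 = $169.70
City income tax: $2,977.11 × 0.02 = $59.54
Paid family leave insurance: $3,376.78 × 0.0079 = $26.68
SDI: $3,376.78 × 0.005 = $16.88
Medicare tax: $3,376.78 × 0.013 = $43.90
Union dues: $60.99
Legal plan premium: $84.91
Total deductions = $176.46 + $223.21 + $169.70 + $59.54 + $26.68 + $16.88 + $43.90 + $60.99 + $84.91 = $862.27
Net pay = $3,376.78 − $862.27 = $2,514.51

$2,514.51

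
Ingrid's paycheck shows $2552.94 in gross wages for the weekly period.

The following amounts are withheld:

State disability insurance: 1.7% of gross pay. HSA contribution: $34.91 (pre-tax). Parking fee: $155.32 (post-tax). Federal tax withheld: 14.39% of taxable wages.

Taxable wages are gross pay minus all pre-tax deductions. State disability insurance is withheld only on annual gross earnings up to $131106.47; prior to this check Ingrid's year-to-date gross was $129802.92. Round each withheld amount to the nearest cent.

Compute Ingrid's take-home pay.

HSA contribution: $34.91
Taxable wages = $2552.94 − $34.91 = $2518.03
Federal tax withheld: $2518.03 × 0.1439 = $362.34
State disability insurance: only $131106.47 − $129802.92 = $1303.55 of this check is subject → $1303.55 × 0.017 = $22.16
Parking fee: $155.32
Total deductions = $34.91 + $362.34 + $22.16 + $155.32 = $574.73
Net pay = $2552.94 − $574.73 = $1978.21

$1978.21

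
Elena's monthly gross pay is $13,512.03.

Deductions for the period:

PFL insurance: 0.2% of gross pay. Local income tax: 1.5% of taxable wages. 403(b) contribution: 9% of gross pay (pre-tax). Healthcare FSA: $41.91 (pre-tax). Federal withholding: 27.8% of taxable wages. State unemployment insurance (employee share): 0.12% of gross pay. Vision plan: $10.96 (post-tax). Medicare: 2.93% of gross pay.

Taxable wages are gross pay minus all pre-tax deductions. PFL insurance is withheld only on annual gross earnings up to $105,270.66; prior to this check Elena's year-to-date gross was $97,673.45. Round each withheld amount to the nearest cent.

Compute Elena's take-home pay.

403(b) contribution: $13,512.03 × 0.09 = $1,216.08
Healthcare FSA: $41.91
Pre-tax total = $1,216.08 + $41.91 = $1,257.99
Taxable wages = $13,512.03 − $1,257.99 = $12,254.04
Federal withholding: $12,254.04 × 0.278 = $3,406.62
Local income tax: $12,254.04 × 0.015 = $183.81
State unemployment insurance (employee share): $13,512.03 × 0.0012 = $16.21
PFL insurance: only $105,270.66 − $97,673.45 = $7,597.21 of this check is subject → $7,597.21 × 0.002 = $15.19
Medicare: $13,512.03 × 0.0293 = $395.90
Vision plan: $10.96
Total deductions = $1,216.08 + $41.91 + $3,406.62 + $183.81 + $16.21 + $15.19 + $395.90 + $10.96 = $5,286.68
Net pay = $13,512.03 − $5,286.68 = $8,225.35

$8,225.35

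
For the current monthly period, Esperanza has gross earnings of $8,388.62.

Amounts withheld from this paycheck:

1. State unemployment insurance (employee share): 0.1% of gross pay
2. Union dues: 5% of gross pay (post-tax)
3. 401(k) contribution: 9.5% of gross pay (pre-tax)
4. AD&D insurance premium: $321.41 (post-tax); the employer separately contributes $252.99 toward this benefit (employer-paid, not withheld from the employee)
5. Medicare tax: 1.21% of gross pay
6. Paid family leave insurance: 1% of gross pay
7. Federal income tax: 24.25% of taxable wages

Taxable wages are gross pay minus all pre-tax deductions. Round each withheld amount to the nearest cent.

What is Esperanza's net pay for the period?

$4,816.09

401(k) contribution: $8,388.62 × 0.095 = $796.92
Taxable wages = $8,388.62 − $796.92 = $7,591.70
Federal income tax: $7,591.70 × 0.2425 = $1,840.99
State unemployment insurance (employee share): $8,388.62 × 0.001 = $8.39
Paid family leave insurance: $8,388.62 × 0.01 = $83.89
Medicare tax: $8,388.62 × 0.0121 = $101.50
Union dues: $8,388.62 × 0.05 = $419.43
AD&D insurance premium: $321.41
(Employer's $252.99 toward AD&D insurance premium is not withheld from the employee.)
Total deductions = $796.92 + $1,840.99 + $8.39 + $83.89 + $101.50 + $419.43 + $321.41 = $3,572.53
Net pay = $8,388.62 − $3,572.53 = $4,816.09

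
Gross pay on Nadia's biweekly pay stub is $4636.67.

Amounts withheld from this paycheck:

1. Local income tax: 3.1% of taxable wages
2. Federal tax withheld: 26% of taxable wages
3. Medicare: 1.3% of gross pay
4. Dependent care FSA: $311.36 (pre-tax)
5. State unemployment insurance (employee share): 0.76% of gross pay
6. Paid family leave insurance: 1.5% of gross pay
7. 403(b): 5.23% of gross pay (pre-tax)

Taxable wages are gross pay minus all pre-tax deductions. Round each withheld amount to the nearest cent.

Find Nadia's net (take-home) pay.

$2729.64

Dependent care FSA: $311.36
403(b): $4636.67 × 0.0523 = $242.50
Pre-tax total = $311.36 + $242.50 = $553.86
Taxable wages = $4636.67 − $553.86 = $4082.81
Federal tax withheld: $4082.81 × 0.26 = $1061.53
Local income tax: $4082.81 × 0.031 = $126.57
State unemployment insurance (employee share): $4636.67 × 0.0076 = $35.24
Paid family leave insurance: $4636.67 × 0.015 = $69.55
Medicare: $4636.67 × 0.013 = $60.28
Total deductions = $311.36 + $242.50 + $1061.53 + $126.57 + $35.24 + $69.55 + $60.28 = $1907.03
Net pay = $4636.67 − $1907.03 = $2729.64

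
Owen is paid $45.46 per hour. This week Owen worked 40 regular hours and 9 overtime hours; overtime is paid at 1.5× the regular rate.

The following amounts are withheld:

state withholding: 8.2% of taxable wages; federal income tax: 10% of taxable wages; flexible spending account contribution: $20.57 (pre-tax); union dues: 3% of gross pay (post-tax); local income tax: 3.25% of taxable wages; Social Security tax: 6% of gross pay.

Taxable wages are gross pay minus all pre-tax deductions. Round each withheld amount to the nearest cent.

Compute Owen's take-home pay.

$1,675.37

Regular pay: 40 × $45.46 = $1,818.40
Overtime pay: 9 × $45.46 × 1.5 = $613.71
Gross pay = $1,818.40 + $613.71 = $2,432.11
Flexible spending account contribution: $20.57
Taxable wages = $2,432.11 − $20.57 = $2,411.54
Federal income tax: $2,411.54 × 0.1 = $241.15
State withholding: $2,411.54 × 0.082 = $197.75
Local income tax: $2,411.54 × 0.0325 = $78.38
Social Security tax: $2,432.11 × 0.06 = $145.93
Union dues: $2,432.11 × 0.03 = $72.96
Total deductions = $20.57 + $241.15 + $197.75 + $78.38 + $145.93 + $72.96 = $756.74
Net pay = $2,432.11 − $756.74 = $1,675.37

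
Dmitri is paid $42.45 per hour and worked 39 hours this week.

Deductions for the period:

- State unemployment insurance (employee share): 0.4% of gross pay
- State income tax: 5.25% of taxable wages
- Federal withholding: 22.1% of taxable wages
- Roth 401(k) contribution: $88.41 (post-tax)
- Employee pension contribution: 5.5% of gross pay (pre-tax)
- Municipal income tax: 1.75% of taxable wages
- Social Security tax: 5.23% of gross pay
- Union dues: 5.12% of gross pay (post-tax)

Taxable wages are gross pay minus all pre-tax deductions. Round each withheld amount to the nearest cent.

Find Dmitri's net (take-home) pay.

Gross pay: 39 × $42.45 = $1,655.55
Employee pension contribution: $1,655.55 × 0.055 = $91.06
Taxable wages = $1,655.55 − $91.06 = $1,564.49
Municipal income tax: $1,564.49 × 0.0175 = $27.38
State income tax: $1,564.49 × 0.0525 = $82.14
Federal withholding: $1,564.49 × 0.221 = $345.75
State unemployment insurance (employee share): $1,655.55 × 0.004 = $6.62
Social Security tax: $1,655.55 × 0.0523 = $86.59
Roth 401(k) contribution: $88.41
Union dues: $1,655.55 × 0.0512 = $84.76
Total deductions = $91.06 + $27.38 + $82.14 + $345.75 + $6.62 + $86.59 + $88.41 + $84.76 = $812.71
Net pay = $1,655.55 − $812.71 = $842.84

$842.84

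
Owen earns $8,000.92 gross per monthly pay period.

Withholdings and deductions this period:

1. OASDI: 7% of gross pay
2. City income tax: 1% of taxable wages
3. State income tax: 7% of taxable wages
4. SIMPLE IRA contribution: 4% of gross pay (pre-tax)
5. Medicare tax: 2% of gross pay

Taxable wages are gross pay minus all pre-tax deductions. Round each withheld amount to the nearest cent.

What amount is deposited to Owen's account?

$6,346.33

SIMPLE IRA contribution: $8,000.92 × 0.04 = $320.04
Taxable wages = $8,000.92 − $320.04 = $7,680.88
State income tax: $7,680.88 × 0.07 = $537.66
City income tax: $7,680.88 × 0.01 = $76.81
OASDI: $8,000.92 × 0.07 = $560.06
Medicare tax: $8,000.92 × 0.02 = $160.02
Total deductions = $320.04 + $537.66 + $76.81 + $560.06 + $160.02 = $1,654.59
Net pay = $8,000.92 − $1,654.59 = $6,346.33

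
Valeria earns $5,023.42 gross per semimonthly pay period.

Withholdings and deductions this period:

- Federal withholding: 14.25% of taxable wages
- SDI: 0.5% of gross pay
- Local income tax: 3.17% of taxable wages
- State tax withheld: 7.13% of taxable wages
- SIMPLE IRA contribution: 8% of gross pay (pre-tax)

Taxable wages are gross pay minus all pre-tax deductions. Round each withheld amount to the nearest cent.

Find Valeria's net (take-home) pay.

$3,461.84

SIMPLE IRA contribution: $5,023.42 × 0.08 = $401.87
Taxable wages = $5,023.42 − $401.87 = $4,621.55
State tax withheld: $4,621.55 × 0.0713 = $329.52
Local income tax: $4,621.55 × 0.0317 = $146.50
Federal withholding: $4,621.55 × 0.1425 = $658.57
SDI: $5,023.42 × 0.005 = $25.12
Total deductions = $401.87 + $329.52 + $146.50 + $658.57 + $25.12 = $1,561.58
Net pay = $5,023.42 − $1,561.58 = $3,461.84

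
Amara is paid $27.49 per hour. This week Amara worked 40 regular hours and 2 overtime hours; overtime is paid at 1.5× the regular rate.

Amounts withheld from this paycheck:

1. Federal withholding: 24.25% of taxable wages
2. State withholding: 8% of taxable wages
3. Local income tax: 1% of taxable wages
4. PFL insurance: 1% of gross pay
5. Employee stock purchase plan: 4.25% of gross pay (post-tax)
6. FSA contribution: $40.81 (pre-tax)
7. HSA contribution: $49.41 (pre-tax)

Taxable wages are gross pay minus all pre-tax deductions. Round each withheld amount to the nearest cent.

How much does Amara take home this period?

Regular pay: 40 × $27.49 = $1,099.60
Overtime pay: 2 × $27.49 × 1.5 = $82.47
Gross pay = $1,099.60 + $82.47 = $1,182.07
FSA contribution: $40.81
HSA contribution: $49.41
Pre-tax total = $40.81 + $49.41 = $90.22
Taxable wages = $1,182.07 − $90.22 = $1,091.85
Federal withholding: $1,091.85 × 0.2425 = $264.77
State withholding: $1,091.85 × 0.08 = $87.35
Local income tax: $1,091.85 × 0.01 = $10.92
PFL insurance: $1,182.07 × 0.01 = $11.82
Employee stock purchase plan: $1,182.07 × 0.0425 = $50.24
Total deductions = $40.81 + $49.41 + $264.77 + $87.35 + $10.92 + $11.82 + $50.24 = $515.32
Net pay = $1,182.07 − $515.32 = $666.75

$666.75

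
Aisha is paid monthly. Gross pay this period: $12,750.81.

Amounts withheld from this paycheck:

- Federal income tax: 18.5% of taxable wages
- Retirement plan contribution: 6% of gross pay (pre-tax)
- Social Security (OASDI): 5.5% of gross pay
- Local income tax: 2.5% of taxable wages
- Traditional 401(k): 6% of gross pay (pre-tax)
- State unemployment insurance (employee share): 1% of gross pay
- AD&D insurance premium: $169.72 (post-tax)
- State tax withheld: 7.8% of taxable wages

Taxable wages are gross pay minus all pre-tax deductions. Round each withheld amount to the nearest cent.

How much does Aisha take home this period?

Retirement plan contribution: $12,750.81 × 0.06 = $765.05
Traditional 401(k): $12,750.81 × 0.06 = $765.05
Pre-tax total = $765.05 + $765.05 = $1,530.10
Taxable wages = $12,750.81 − $1,530.10 = $11,220.71
Local income tax: $11,220.71 × 0.025 = $280.52
State tax withheld: $11,220.71 × 0.078 = $875.22
Federal income tax: $11,220.71 × 0.185 = $2,075.83
Social Security (OASDI): $12,750.81 × 0.055 = $701.29
State unemployment insurance (employee share): $12,750.81 × 0.01 = $127.51
AD&D insurance premium: $169.72
Total deductions = $765.05 + $765.05 + $280.52 + $875.22 + $2,075.83 + $701.29 + $127.51 + $169.72 = $5,760.19
Net pay = $12,750.81 − $5,760.19 = $6,990.62

$6,990.62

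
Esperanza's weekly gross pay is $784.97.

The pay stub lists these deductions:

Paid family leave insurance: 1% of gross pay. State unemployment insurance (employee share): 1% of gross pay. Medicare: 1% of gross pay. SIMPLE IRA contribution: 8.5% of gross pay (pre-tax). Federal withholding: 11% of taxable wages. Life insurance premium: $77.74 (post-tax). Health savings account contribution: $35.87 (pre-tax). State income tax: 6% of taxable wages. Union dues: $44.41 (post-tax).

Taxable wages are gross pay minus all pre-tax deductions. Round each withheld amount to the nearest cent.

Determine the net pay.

$420.68

Health savings account contribution: $35.87
SIMPLE IRA contribution: $784.97 × 0.085 = $66.72
Pre-tax total = $35.87 + $66.72 = $102.59
Taxable wages = $784.97 − $102.59 = $682.38
Federal withholding: $682.38 × 0.11 = $75.06
State income tax: $682.38 × 0.06 = $40.94
Medicare: $784.97 × 0.01 = $7.85
Paid family leave insurance: $784.97 × 0.01 = $7.85
State unemployment insurance (employee share): $784.97 × 0.01 = $7.85
Life insurance premium: $77.74
Union dues: $44.41
Total deductions = $35.87 + $66.72 + $75.06 + $40.94 + $7.85 + $7.85 + $7.85 + $77.74 + $44.41 = $364.29
Net pay = $784.97 − $364.29 = $420.68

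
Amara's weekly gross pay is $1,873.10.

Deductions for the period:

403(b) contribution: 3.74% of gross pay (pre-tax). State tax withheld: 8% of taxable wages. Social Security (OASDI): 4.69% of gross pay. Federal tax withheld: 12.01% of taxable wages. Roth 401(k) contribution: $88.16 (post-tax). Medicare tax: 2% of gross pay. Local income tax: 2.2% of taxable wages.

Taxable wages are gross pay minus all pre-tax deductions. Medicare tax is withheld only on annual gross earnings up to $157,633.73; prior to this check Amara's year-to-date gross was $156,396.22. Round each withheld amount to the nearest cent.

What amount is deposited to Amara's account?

403(b) contribution: $1,873.10 × 0.0374 = $70.05
Taxable wages = $1,873.10 − $70.05 = $1,803.05
Local income tax: $1,803.05 × 0.022 = $39.67
State tax withheld: $1,803.05 × 0.08 = $144.24
Federal tax withheld: $1,803.05 × 0.1201 = $216.55
Social Security (OASDI): $1,873.10 × 0.0469 = $87.85
Medicare tax: only $157,633.73 − $156,396.22 = $1,237.51 of this check is subject → $1,237.51 × 0.02 = $24.75
Roth 401(k) contribution: $88.16
Total deductions = $70.05 + $39.67 + $144.24 + $216.55 + $87.85 + $24.75 + $88.16 = $671.27
Net pay = $1,873.10 − $671.27 = $1,201.83

$1,201.83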